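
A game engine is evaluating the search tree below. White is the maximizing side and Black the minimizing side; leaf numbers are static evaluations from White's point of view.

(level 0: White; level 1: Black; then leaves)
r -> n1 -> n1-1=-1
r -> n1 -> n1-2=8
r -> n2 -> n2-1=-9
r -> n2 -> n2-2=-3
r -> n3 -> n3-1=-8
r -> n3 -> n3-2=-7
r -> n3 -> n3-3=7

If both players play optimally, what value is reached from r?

n1 (Black): min(-1, 8) = -1
n2 (Black): min(-9, -3) = -9
n3 (Black): min(-8, -7, 7) = -8
r (White): max(-1, -9, -8) = -1

-1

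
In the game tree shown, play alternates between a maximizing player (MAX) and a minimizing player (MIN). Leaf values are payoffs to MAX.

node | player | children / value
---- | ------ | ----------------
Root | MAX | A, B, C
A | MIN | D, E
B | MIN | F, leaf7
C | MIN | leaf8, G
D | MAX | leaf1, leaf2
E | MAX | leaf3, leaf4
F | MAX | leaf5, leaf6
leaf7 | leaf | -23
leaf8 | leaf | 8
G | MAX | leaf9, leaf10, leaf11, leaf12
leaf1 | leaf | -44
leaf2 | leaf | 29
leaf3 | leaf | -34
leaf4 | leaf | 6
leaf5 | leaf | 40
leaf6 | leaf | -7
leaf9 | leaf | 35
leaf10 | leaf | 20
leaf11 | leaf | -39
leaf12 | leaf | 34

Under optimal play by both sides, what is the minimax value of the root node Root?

D (MAX): max(-44, 29) = 29
E (MAX): max(-34, 6) = 6
A (MIN): min(29, 6) = 6
F (MAX): max(40, -7) = 40
B (MIN): min(40, -23) = -23
G (MAX): max(35, 20, -39, 34) = 35
C (MIN): min(8, 35) = 8
Root (MAX): max(6, -23, 8) = 8

8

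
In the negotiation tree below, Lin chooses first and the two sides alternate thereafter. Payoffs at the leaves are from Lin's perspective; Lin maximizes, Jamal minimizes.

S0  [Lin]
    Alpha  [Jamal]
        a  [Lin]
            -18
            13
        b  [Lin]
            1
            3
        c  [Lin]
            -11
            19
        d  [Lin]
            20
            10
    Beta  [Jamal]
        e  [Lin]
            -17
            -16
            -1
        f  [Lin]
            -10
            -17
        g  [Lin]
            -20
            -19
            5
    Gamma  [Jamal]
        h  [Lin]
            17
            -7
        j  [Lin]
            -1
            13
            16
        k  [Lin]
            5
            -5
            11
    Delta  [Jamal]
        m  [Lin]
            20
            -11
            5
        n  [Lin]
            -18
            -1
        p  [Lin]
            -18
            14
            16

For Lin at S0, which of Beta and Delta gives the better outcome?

Delta

e (Lin): max(-17, -16, -1) = -1
f (Lin): max(-10, -17) = -10
g (Lin): max(-20, -19, 5) = 5
Beta (Jamal): min(-1, -10, 5) = -10
m (Lin): max(20, -11, 5) = 20
n (Lin): max(-18, -1) = -1
p (Lin): max(-18, 14, 16) = 16
Delta (Jamal): min(20, -1, 16) = -1
Lin prefers the higher value; Beta=-10, Delta=-1. Delta is better since -1 > -10.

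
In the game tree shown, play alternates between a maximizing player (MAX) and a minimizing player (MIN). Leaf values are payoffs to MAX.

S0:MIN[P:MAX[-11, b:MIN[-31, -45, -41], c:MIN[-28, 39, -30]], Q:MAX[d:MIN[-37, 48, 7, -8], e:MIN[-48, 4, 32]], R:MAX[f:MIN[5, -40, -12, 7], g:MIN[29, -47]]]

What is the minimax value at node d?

-37

d (MIN): min(-37, 48, 7, -8) = -37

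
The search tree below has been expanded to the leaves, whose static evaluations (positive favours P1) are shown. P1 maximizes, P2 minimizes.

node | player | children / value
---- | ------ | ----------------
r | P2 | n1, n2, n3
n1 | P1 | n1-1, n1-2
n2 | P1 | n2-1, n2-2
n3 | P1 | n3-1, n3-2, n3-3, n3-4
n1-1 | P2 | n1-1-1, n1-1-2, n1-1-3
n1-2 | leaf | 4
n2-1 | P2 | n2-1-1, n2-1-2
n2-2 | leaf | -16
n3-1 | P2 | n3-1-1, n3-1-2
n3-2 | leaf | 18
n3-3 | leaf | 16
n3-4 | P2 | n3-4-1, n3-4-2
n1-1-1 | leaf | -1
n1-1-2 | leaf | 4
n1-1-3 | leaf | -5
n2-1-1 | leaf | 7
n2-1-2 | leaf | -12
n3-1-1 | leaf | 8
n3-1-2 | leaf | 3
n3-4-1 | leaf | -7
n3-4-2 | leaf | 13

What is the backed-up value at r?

n1-1 (P2): min(-1, 4, -5) = -5
n1 (P1): max(-5, 4) = 4
n2-1 (P2): min(7, -12) = -12
n2 (P1): max(-12, -16) = -12
n3-1 (P2): min(8, 3) = 3
n3-4 (P2): min(-7, 13) = -7
n3 (P1): max(3, 18, 16, -7) = 18
r (P2): min(4, -12, 18) = -12

-12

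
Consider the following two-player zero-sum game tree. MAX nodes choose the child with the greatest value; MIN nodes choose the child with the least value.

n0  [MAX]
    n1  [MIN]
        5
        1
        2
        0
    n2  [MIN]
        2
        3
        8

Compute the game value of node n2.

n2 (MIN): min(2, 3, 8) = 2

2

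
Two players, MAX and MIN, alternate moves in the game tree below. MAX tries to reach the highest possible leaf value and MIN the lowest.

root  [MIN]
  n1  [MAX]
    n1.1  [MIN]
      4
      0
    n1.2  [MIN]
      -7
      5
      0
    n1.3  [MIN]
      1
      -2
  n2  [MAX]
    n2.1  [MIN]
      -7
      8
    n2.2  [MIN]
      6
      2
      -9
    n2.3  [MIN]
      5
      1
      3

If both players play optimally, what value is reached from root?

n1.1 (MIN): min(4, 0) = 0
n1.2 (MIN): min(-7, 5, 0) = -7
n1.3 (MIN): min(1, -2) = -2
n1 (MAX): max(0, -7, -2) = 0
n2.1 (MIN): min(-7, 8) = -7
n2.2 (MIN): min(6, 2, -9) = -9
n2.3 (MIN): min(5, 1, 3) = 1
n2 (MAX): max(-7, -9, 1) = 1
root (MIN): min(0, 1) = 0

0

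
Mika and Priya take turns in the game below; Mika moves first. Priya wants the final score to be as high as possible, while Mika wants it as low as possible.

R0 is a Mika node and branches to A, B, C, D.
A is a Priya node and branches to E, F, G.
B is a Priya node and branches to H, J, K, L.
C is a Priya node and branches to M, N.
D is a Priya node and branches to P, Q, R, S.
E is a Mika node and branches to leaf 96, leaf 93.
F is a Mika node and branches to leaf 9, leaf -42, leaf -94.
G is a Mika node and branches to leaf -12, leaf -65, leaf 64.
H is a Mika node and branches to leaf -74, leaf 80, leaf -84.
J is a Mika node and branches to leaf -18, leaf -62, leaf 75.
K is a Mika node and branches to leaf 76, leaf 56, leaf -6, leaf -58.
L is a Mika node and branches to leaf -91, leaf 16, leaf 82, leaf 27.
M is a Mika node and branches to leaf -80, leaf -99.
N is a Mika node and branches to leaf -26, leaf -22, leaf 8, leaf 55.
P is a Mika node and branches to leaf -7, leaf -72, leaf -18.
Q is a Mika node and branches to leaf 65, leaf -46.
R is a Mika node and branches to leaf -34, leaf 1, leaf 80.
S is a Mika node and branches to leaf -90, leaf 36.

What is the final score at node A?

93

E (Mika): min(96, 93) = 93
F (Mika): min(9, -42, -94) = -94
G (Mika): min(-12, -65, 64) = -65
A (Priya): max(93, -94, -65) = 93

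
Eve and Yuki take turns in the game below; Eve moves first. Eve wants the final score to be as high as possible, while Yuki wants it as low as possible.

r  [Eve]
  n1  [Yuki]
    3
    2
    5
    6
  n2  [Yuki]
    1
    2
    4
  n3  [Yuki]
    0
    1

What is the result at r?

2

n1 (Yuki): min(3, 2, 5, 6) = 2
n2 (Yuki): min(1, 2, 4) = 1
n3 (Yuki): min(0, 1) = 0
r (Eve): max(2, 1, 0) = 2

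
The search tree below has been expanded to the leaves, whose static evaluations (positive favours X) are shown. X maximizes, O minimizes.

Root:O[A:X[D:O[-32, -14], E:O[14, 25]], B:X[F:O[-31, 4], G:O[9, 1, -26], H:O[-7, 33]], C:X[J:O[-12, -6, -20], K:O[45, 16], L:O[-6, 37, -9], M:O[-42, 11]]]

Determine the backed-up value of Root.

D (O): min(-32, -14) = -32
E (O): min(14, 25) = 14
A (X): max(-32, 14) = 14
F (O): min(-31, 4) = -31
G (O): min(9, 1, -26) = -26
H (O): min(-7, 33) = -7
B (X): max(-31, -26, -7) = -7
J (O): min(-12, -6, -20) = -20
K (O): min(45, 16) = 16
L (O): min(-6, 37, -9) = -9
M (O): min(-42, 11) = -42
C (X): max(-20, 16, -9, -42) = 16
Root (O): min(14, -7, 16) = -7

-7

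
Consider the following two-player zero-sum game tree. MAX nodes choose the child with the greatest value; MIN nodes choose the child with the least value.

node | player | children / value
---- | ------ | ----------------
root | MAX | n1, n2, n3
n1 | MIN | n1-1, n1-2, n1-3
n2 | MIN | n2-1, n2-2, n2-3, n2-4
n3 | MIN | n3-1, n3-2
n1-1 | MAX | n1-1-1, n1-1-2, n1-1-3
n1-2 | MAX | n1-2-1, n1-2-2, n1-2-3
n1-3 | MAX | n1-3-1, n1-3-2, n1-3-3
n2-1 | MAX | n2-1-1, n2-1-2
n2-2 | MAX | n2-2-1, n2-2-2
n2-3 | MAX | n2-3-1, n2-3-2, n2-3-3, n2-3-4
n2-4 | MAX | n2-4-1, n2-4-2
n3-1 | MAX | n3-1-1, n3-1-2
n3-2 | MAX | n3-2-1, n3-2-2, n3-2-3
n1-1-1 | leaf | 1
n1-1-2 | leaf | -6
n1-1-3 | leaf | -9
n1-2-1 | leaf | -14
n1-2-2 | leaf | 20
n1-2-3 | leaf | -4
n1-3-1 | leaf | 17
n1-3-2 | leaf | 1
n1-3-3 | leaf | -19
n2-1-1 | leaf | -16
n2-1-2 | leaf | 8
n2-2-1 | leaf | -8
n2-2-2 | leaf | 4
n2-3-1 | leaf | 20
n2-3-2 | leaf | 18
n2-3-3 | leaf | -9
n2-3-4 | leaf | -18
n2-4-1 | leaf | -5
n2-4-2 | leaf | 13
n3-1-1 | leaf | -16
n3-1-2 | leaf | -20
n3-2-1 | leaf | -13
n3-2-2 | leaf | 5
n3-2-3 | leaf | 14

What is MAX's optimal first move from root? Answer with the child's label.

n1-1 (MAX): max(1, -6, -9) = 1
n1-2 (MAX): max(-14, 20, -4) = 20
n1-3 (MAX): max(17, 1, -19) = 17
n1 (MIN): min(1, 20, 17) = 1
n2-1 (MAX): max(-16, 8) = 8
n2-2 (MAX): max(-8, 4) = 4
n2-3 (MAX): max(20, 18, -9, -18) = 20
n2-4 (MAX): max(-5, 13) = 13
n2 (MIN): min(8, 4, 20, 13) = 4
n3-1 (MAX): max(-16, -20) = -16
n3-2 (MAX): max(-13, 5, 14) = 14
n3 (MIN): min(-16, 14) = -16
root (MAX): max(1, 4, -16) = 4
MAX at root wants the highest of {n1=1, n2=4, n3=-16}, so chooses n2.

n2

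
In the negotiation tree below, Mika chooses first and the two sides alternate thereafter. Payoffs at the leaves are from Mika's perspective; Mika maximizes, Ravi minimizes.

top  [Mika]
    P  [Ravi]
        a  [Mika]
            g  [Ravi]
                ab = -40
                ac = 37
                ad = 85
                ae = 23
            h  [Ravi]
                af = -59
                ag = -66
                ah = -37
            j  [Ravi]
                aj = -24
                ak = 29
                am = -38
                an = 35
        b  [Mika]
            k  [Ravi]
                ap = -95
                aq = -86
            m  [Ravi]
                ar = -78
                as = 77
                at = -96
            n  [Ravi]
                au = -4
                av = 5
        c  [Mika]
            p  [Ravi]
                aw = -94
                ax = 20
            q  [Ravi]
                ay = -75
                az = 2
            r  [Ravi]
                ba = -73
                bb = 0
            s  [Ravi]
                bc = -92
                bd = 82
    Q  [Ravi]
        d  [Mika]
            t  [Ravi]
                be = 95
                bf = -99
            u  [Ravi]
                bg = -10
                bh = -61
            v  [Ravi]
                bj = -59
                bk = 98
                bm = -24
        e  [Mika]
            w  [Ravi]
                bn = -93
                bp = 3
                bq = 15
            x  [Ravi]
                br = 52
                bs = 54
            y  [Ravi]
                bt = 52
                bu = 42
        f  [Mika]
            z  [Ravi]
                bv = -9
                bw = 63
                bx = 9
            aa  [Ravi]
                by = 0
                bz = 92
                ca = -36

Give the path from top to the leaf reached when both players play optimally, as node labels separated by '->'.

top -> Q -> d -> v -> bj

g (Ravi): min(-40, 37, 85, 23) = -40
h (Ravi): min(-59, -66, -37) = -66
j (Ravi): min(-24, 29, -38, 35) = -38
a (Mika): max(-40, -66, -38) = -38
k (Ravi): min(-95, -86) = -95
m (Ravi): min(-78, 77, -96) = -96
n (Ravi): min(-4, 5) = -4
b (Mika): max(-95, -96, -4) = -4
p (Ravi): min(-94, 20) = -94
q (Ravi): min(-75, 2) = -75
r (Ravi): min(-73, 0) = -73
s (Ravi): min(-92, 82) = -92
c (Mika): max(-94, -75, -73, -92) = -73
P (Ravi): min(-38, -4, -73) = -73
t (Ravi): min(95, -99) = -99
u (Ravi): min(-10, -61) = -61
v (Ravi): min(-59, 98, -24) = -59
d (Mika): max(-99, -61, -59) = -59
w (Ravi): min(-93, 3, 15) = -93
x (Ravi): min(52, 54) = 52
y (Ravi): min(52, 42) = 42
e (Mika): max(-93, 52, 42) = 52
z (Ravi): min(-9, 63, 9) = -9
aa (Ravi): min(0, 92, -36) = -36
f (Mika): max(-9, -36) = -9
Q (Ravi): min(-59, 52, -9) = -59
top (Mika): max(-73, -59) = -59
At top, Mika picks Q (highest: -59).
At Q, Ravi picks d (lowest: -59).
At d, Mika picks v (highest: -59).
At v, Ravi picks bj (lowest: -59).
Terminal value -59.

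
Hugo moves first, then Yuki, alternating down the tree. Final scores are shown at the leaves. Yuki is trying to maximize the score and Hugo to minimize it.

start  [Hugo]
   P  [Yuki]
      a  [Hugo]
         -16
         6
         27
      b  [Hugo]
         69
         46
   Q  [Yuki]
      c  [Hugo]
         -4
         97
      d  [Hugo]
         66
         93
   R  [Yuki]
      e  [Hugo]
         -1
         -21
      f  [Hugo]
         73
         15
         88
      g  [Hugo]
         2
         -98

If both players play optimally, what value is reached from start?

a (Hugo): min(-16, 6, 27) = -16
b (Hugo): min(69, 46) = 46
P (Yuki): max(-16, 46) = 46
c (Hugo): min(-4, 97) = -4
d (Hugo): min(66, 93) = 66
Q (Yuki): max(-4, 66) = 66
e (Hugo): min(-1, -21) = -21
f (Hugo): min(73, 15, 88) = 15
g (Hugo): min(2, -98) = -98
R (Yuki): max(-21, 15, -98) = 15
start (Hugo): min(46, 66, 15) = 15

15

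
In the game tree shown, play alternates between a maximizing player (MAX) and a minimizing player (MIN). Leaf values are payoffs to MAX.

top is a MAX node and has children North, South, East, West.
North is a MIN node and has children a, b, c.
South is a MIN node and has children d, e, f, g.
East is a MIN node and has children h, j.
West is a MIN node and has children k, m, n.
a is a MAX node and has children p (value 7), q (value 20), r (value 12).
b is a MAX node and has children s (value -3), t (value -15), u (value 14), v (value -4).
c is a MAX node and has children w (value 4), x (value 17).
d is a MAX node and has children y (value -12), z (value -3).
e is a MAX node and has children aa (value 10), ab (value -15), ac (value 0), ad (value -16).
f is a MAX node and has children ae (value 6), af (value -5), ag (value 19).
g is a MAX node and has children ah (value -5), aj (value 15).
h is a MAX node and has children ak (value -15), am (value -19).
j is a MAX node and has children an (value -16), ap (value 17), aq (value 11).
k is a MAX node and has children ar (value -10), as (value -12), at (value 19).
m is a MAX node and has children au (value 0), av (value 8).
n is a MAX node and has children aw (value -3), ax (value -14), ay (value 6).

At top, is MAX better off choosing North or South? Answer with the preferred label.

a (MAX): max(7, 20, 12) = 20
b (MAX): max(-3, -15, 14, -4) = 14
c (MAX): max(4, 17) = 17
North (MIN): min(20, 14, 17) = 14
d (MAX): max(-12, -3) = -3
e (MAX): max(10, -15, 0, -16) = 10
f (MAX): max(6, -5, 19) = 19
g (MAX): max(-5, 15) = 15
South (MIN): min(-3, 10, 19, 15) = -3
MAX prefers the higher value; North=14, South=-3. North is better since 14 > -3.

North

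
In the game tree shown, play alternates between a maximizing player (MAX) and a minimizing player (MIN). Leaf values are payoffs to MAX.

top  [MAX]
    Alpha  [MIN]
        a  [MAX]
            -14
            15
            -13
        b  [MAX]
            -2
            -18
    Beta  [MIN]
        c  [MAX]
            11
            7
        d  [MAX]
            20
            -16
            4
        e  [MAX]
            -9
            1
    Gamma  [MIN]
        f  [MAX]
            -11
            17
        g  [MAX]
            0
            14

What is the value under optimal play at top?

14

a (MAX): max(-14, 15, -13) = 15
b (MAX): max(-2, -18) = -2
Alpha (MIN): min(15, -2) = -2
c (MAX): max(11, 7) = 11
d (MAX): max(20, -16, 4) = 20
e (MAX): max(-9, 1) = 1
Beta (MIN): min(11, 20, 1) = 1
f (MAX): max(-11, 17) = 17
g (MAX): max(0, 14) = 14
Gamma (MIN): min(17, 14) = 14
top (MAX): max(-2, 1, 14) = 14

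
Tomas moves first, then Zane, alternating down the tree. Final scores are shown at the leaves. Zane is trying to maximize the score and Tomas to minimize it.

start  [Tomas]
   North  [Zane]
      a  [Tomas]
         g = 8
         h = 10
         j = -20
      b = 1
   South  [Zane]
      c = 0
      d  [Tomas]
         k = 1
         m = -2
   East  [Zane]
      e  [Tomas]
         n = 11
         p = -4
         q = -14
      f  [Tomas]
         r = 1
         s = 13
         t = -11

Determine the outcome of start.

a (Tomas): min(8, 10, -20) = -20
North (Zane): max(-20, 1) = 1
d (Tomas): min(1, -2) = -2
South (Zane): max(0, -2) = 0
e (Tomas): min(11, -4, -14) = -14
f (Tomas): min(1, 13, -11) = -11
East (Zane): max(-14, -11) = -11
start (Tomas): min(1, 0, -11) = -11

-11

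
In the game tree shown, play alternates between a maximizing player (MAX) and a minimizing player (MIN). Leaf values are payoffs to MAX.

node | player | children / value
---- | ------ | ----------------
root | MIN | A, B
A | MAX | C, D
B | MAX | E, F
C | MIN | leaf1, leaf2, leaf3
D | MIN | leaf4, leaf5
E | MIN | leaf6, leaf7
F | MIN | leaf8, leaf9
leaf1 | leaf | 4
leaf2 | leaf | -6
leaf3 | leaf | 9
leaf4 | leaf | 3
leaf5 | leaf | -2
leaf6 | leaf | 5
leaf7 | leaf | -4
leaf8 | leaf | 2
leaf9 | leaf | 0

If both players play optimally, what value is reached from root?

-2

C (MIN): min(4, -6, 9) = -6
D (MIN): min(3, -2) = -2
A (MAX): max(-6, -2) = -2
E (MIN): min(5, -4) = -4
F (MIN): min(2, 0) = 0
B (MAX): max(-4, 0) = 0
root (MIN): min(-2, 0) = -2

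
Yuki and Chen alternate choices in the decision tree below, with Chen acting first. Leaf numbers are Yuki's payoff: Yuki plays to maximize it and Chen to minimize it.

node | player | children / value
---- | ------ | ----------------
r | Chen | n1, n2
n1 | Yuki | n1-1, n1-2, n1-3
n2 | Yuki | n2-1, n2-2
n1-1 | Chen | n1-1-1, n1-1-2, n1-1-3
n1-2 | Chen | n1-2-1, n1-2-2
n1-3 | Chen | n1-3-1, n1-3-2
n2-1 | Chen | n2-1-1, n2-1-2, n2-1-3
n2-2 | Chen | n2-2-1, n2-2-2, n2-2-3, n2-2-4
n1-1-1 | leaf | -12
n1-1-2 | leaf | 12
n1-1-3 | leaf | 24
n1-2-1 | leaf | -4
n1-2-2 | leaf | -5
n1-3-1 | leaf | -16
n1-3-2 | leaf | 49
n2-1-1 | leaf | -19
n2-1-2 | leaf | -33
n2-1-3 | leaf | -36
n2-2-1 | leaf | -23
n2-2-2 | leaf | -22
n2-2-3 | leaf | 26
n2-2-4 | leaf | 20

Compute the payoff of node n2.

n2-1 (Chen): min(-19, -33, -36) = -36
n2-2 (Chen): min(-23, -22, 26, 20) = -23
n2 (Yuki): max(-36, -23) = -23

-23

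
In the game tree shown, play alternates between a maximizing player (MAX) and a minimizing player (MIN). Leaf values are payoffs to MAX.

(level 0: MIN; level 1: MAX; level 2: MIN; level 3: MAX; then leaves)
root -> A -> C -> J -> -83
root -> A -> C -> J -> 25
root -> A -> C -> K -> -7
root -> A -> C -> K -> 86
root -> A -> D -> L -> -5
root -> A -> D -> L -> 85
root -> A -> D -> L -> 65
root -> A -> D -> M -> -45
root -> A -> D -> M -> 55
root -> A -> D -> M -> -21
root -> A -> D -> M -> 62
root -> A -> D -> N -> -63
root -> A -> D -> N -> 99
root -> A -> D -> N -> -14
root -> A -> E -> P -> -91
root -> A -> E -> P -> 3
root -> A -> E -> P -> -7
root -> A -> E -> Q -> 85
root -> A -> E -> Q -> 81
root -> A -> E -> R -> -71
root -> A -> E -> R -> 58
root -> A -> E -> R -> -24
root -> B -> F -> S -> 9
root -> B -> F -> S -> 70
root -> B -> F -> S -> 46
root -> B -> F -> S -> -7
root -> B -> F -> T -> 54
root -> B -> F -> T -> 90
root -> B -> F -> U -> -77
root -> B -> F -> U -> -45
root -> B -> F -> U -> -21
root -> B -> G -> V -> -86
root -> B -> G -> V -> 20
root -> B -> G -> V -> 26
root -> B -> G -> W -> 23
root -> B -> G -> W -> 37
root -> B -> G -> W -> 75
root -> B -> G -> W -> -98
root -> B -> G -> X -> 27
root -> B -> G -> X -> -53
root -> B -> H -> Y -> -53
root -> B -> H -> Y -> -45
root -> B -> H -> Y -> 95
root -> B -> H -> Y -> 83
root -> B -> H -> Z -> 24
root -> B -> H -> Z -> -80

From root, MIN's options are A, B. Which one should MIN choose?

B

J (MAX): max(-83, 25) = 25
K (MAX): max(-7, 86) = 86
C (MIN): min(25, 86) = 25
L (MAX): max(-5, 85, 65) = 85
M (MAX): max(-45, 55, -21, 62) = 62
N (MAX): max(-63, 99, -14) = 99
D (MIN): min(85, 62, 99) = 62
P (MAX): max(-91, 3, -7) = 3
Q (MAX): max(85, 81) = 85
R (MAX): max(-71, 58, -24) = 58
E (MIN): min(3, 85, 58) = 3
A (MAX): max(25, 62, 3) = 62
S (MAX): max(9, 70, 46, -7) = 70
T (MAX): max(54, 90) = 90
U (MAX): max(-77, -45, -21) = -21
F (MIN): min(70, 90, -21) = -21
V (MAX): max(-86, 20, 26) = 26
W (MAX): max(23, 37, 75, -98) = 75
X (MAX): max(27, -53) = 27
G (MIN): min(26, 75, 27) = 26
Y (MAX): max(-53, -45, 95, 83) = 95
Z (MAX): max(24, -80) = 24
H (MIN): min(95, 24) = 24
B (MAX): max(-21, 26, 24) = 26
root (MIN): min(62, 26) = 26
MIN at root wants the lowest of {A=62, B=26}, so chooses B.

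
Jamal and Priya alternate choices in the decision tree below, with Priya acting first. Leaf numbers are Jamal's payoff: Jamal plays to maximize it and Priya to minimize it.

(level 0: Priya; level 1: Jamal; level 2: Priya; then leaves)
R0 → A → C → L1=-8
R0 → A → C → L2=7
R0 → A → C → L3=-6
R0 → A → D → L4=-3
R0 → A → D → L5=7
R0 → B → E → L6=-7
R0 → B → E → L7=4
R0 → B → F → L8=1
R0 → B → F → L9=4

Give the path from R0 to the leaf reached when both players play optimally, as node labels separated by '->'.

R0 -> A -> D -> L4

C (Priya): min(-8, 7, -6) = -8
D (Priya): min(-3, 7) = -3
A (Jamal): max(-8, -3) = -3
E (Priya): min(-7, 4) = -7
F (Priya): min(1, 4) = 1
B (Jamal): max(-7, 1) = 1
R0 (Priya): min(-3, 1) = -3
At R0, Priya picks A (lowest: -3).
At A, Jamal picks D (highest: -3).
At D, Priya picks L4 (lowest: -3).
Terminal value -3.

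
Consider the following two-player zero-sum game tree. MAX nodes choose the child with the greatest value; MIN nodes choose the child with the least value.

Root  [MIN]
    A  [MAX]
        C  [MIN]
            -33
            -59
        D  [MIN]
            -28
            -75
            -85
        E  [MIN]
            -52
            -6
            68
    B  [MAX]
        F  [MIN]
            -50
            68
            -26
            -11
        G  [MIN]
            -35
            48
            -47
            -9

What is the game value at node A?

-52

C (MIN): min(-33, -59) = -59
D (MIN): min(-28, -75, -85) = -85
E (MIN): min(-52, -6, 68) = -52
A (MAX): max(-59, -85, -52) = -52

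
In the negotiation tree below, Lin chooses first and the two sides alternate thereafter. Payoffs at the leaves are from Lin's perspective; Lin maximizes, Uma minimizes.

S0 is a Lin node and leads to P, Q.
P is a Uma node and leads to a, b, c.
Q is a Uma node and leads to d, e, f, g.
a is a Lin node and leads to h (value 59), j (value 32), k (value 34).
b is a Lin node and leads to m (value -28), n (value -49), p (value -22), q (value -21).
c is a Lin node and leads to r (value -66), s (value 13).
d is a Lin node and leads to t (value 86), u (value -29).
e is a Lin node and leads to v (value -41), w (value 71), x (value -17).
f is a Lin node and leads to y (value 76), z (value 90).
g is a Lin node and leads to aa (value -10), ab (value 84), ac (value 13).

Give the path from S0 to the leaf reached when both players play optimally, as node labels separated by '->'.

S0 -> Q -> e -> w

a (Lin): max(59, 32, 34) = 59
b (Lin): max(-28, -49, -22, -21) = -21
c (Lin): max(-66, 13) = 13
P (Uma): min(59, -21, 13) = -21
d (Lin): max(86, -29) = 86
e (Lin): max(-41, 71, -17) = 71
f (Lin): max(76, 90) = 90
g (Lin): max(-10, 84, 13) = 84
Q (Uma): min(86, 71, 90, 84) = 71
S0 (Lin): max(-21, 71) = 71
At S0, Lin picks Q (highest: 71).
At Q, Uma picks e (lowest: 71).
At e, Lin picks w (highest: 71).
Terminal value 71.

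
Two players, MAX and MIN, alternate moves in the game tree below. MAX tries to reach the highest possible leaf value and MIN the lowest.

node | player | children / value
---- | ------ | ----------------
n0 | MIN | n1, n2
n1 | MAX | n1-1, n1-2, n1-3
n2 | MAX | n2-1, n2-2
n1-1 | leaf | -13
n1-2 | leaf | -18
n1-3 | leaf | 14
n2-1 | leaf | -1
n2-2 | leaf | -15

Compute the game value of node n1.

n1 (MAX): max(-13, -18, 14) = 14

14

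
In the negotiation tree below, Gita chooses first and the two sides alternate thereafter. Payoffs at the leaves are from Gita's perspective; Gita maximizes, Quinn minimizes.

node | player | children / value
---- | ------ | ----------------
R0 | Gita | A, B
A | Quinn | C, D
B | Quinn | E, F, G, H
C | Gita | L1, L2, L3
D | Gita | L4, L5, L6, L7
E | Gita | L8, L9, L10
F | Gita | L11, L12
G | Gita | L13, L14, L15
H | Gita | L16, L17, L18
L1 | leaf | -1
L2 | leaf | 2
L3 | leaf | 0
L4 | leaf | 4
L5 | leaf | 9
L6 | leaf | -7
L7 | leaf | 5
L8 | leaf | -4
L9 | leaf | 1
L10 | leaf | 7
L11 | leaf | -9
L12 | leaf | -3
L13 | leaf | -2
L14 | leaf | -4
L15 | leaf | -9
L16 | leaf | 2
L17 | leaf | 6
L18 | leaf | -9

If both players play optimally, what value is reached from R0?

C (Gita): max(-1, 2, 0) = 2
D (Gita): max(4, 9, -7, 5) = 9
A (Quinn): min(2, 9) = 2
E (Gita): max(-4, 1, 7) = 7
F (Gita): max(-9, -3) = -3
G (Gita): max(-2, -4, -9) = -2
H (Gita): max(2, 6, -9) = 6
B (Quinn): min(7, -3, -2, 6) = -3
R0 (Gita): max(2, -3) = 2

2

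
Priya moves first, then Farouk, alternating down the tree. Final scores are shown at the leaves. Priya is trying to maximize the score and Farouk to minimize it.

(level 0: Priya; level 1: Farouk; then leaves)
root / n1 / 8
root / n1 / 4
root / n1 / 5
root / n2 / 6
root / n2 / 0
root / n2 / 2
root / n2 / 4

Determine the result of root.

n1 (Farouk): min(8, 4, 5) = 4
n2 (Farouk): min(6, 0, 2, 4) = 0
root (Priya): max(4, 0) = 4

4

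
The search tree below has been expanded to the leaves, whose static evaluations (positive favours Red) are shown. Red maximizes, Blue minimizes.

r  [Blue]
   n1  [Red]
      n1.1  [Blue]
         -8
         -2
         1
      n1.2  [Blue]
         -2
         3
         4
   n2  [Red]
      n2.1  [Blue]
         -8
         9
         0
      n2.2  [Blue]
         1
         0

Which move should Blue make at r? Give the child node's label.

n1

n1.1 (Blue): min(-8, -2, 1) = -8
n1.2 (Blue): min(-2, 3, 4) = -2
n1 (Red): max(-8, -2) = -2
n2.1 (Blue): min(-8, 9, 0) = -8
n2.2 (Blue): min(1, 0) = 0
n2 (Red): max(-8, 0) = 0
r (Blue): min(-2, 0) = -2
Blue at r wants the lowest of {n1=-2, n2=0}, so chooses n1.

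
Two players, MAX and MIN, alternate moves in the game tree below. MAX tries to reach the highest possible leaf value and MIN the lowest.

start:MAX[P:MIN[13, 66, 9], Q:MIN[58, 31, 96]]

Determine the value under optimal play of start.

31

P (MIN): min(13, 66, 9) = 9
Q (MIN): min(58, 31, 96) = 31
start (MAX): max(9, 31) = 31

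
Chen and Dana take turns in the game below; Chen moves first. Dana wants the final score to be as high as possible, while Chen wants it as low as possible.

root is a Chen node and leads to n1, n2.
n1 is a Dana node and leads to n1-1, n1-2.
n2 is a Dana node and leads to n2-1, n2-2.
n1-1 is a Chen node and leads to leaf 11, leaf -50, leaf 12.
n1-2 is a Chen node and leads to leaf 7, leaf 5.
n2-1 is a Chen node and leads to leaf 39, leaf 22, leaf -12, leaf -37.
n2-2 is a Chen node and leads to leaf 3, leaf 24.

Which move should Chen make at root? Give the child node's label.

n1-1 (Chen): min(11, -50, 12) = -50
n1-2 (Chen): min(7, 5) = 5
n1 (Dana): max(-50, 5) = 5
n2-1 (Chen): min(39, 22, -12, -37) = -37
n2-2 (Chen): min(3, 24) = 3
n2 (Dana): max(-37, 3) = 3
root (Chen): min(5, 3) = 3
Chen at root wants the lowest of {n1=5, n2=3}, so chooses n2.

n2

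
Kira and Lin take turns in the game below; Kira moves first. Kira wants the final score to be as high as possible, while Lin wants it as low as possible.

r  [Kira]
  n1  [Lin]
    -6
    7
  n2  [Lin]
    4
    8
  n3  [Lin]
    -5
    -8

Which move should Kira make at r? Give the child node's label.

n2

n1 (Lin): min(-6, 7) = -6
n2 (Lin): min(4, 8) = 4
n3 (Lin): min(-5, -8) = -8
r (Kira): max(-6, 4, -8) = 4
Kira at r wants the highest of {n1=-6, n2=4, n3=-8}, so chooses n2.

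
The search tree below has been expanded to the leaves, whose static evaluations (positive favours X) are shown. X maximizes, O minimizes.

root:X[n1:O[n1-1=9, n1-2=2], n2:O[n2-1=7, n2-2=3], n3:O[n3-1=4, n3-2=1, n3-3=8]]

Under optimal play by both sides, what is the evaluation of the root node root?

3

n1 (O): min(9, 2) = 2
n2 (O): min(7, 3) = 3
n3 (O): min(4, 1, 8) = 1
root (X): max(2, 3, 1) = 3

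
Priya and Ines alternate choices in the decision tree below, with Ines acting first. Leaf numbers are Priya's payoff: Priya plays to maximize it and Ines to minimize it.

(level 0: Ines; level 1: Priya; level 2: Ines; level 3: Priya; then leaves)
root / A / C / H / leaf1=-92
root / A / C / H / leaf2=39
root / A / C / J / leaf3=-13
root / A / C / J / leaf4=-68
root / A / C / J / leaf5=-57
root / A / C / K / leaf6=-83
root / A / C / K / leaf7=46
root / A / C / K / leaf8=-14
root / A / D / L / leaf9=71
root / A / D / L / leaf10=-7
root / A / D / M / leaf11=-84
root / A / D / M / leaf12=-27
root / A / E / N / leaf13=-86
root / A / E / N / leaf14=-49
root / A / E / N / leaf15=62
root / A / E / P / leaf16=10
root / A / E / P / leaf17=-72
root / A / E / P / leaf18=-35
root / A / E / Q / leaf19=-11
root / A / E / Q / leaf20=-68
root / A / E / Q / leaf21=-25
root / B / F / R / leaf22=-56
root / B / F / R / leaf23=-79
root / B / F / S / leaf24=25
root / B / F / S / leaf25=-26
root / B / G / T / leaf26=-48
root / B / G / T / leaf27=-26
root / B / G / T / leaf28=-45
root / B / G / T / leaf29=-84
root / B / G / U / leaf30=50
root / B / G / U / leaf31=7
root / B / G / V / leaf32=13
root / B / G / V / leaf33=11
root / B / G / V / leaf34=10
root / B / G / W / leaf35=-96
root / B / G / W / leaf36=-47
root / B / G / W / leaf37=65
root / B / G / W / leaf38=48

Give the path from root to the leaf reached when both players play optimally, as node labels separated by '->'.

root -> B -> G -> T -> leaf27

H (Priya): max(-92, 39) = 39
J (Priya): max(-13, -68, -57) = -13
K (Priya): max(-83, 46, -14) = 46
C (Ines): min(39, -13, 46) = -13
L (Priya): max(71, -7) = 71
M (Priya): max(-84, -27) = -27
D (Ines): min(71, -27) = -27
N (Priya): max(-86, -49, 62) = 62
P (Priya): max(10, -72, -35) = 10
Q (Priya): max(-11, -68, -25) = -11
E (Ines): min(62, 10, -11) = -11
A (Priya): max(-13, -27, -11) = -11
R (Priya): max(-56, -79) = -56
S (Priya): max(25, -26) = 25
F (Ines): min(-56, 25) = -56
T (Priya): max(-48, -26, -45, -84) = -26
U (Priya): max(50, 7) = 50
V (Priya): max(13, 11, 10) = 13
W (Priya): max(-96, -47, 65, 48) = 65
G (Ines): min(-26, 50, 13, 65) = -26
B (Priya): max(-56, -26) = -26
root (Ines): min(-11, -26) = -26
At root, Ines picks B (lowest: -26).
At B, Priya picks G (highest: -26).
At G, Ines picks T (lowest: -26).
At T, Priya picks leaf27 (highest: -26).
Terminal value -26.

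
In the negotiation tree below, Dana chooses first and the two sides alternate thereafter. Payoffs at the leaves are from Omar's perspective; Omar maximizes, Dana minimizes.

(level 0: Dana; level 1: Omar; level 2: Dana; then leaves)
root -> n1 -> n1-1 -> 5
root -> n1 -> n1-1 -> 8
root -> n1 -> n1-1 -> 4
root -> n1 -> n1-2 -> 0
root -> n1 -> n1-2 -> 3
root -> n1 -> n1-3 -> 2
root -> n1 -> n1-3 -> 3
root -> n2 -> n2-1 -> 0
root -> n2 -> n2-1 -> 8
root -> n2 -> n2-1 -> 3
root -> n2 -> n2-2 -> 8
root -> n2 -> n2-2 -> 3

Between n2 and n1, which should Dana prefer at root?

n2

n2-1 (Dana): min(0, 8, 3) = 0
n2-2 (Dana): min(8, 3) = 3
n2 (Omar): max(0, 3) = 3
n1-1 (Dana): min(5, 8, 4) = 4
n1-2 (Dana): min(0, 3) = 0
n1-3 (Dana): min(2, 3) = 2
n1 (Omar): max(4, 0, 2) = 4
Dana prefers the lower value; n2=3, n1=4. n2 is better since 3 < 4.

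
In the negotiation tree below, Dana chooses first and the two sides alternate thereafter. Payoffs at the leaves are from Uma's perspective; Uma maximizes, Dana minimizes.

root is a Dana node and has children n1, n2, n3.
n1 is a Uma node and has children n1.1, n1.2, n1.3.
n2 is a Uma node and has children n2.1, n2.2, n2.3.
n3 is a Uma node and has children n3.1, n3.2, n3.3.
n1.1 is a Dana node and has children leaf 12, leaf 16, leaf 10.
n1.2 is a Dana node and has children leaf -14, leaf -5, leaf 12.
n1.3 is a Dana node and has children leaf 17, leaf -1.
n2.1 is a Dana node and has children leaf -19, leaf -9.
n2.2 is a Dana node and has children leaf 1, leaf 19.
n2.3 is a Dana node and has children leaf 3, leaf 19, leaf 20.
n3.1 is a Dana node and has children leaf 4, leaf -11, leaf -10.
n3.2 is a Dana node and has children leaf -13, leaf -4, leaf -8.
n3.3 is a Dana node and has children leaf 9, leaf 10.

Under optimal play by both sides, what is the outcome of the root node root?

n1.1 (Dana): min(12, 16, 10) = 10
n1.2 (Dana): min(-14, -5, 12) = -14
n1.3 (Dana): min(17, -1) = -1
n1 (Uma): max(10, -14, -1) = 10
n2.1 (Dana): min(-19, -9) = -19
n2.2 (Dana): min(1, 19) = 1
n2.3 (Dana): min(3, 19, 20) = 3
n2 (Uma): max(-19, 1, 3) = 3
n3.1 (Dana): min(4, -11, -10) = -11
n3.2 (Dana): min(-13, -4, -8) = -13
n3.3 (Dana): min(9, 10) = 9
n3 (Uma): max(-11, -13, 9) = 9
root (Dana): min(10, 3, 9) = 3

3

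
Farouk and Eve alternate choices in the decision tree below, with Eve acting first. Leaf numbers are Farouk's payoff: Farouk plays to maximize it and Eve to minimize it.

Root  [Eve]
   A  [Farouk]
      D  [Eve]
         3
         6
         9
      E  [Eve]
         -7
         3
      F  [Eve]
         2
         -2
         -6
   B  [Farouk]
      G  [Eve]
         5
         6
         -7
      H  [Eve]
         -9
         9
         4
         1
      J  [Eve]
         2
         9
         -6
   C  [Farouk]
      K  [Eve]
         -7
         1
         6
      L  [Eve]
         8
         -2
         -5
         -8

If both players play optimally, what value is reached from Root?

-7

D (Eve): min(3, 6, 9) = 3
E (Eve): min(-7, 3) = -7
F (Eve): min(2, -2, -6) = -6
A (Farouk): max(3, -7, -6) = 3
G (Eve): min(5, 6, -7) = -7
H (Eve): min(-9, 9, 4, 1) = -9
J (Eve): min(2, 9, -6) = -6
B (Farouk): max(-7, -9, -6) = -6
K (Eve): min(-7, 1, 6) = -7
L (Eve): min(8, -2, -5, -8) = -8
C (Farouk): max(-7, -8) = -7
Root (Eve): min(3, -6, -7) = -7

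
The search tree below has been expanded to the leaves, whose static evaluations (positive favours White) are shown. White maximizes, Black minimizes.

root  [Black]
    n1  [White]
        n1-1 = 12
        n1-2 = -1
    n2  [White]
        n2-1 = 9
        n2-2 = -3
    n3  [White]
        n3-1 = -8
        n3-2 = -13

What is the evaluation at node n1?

12

n1 (White): max(12, -1) = 12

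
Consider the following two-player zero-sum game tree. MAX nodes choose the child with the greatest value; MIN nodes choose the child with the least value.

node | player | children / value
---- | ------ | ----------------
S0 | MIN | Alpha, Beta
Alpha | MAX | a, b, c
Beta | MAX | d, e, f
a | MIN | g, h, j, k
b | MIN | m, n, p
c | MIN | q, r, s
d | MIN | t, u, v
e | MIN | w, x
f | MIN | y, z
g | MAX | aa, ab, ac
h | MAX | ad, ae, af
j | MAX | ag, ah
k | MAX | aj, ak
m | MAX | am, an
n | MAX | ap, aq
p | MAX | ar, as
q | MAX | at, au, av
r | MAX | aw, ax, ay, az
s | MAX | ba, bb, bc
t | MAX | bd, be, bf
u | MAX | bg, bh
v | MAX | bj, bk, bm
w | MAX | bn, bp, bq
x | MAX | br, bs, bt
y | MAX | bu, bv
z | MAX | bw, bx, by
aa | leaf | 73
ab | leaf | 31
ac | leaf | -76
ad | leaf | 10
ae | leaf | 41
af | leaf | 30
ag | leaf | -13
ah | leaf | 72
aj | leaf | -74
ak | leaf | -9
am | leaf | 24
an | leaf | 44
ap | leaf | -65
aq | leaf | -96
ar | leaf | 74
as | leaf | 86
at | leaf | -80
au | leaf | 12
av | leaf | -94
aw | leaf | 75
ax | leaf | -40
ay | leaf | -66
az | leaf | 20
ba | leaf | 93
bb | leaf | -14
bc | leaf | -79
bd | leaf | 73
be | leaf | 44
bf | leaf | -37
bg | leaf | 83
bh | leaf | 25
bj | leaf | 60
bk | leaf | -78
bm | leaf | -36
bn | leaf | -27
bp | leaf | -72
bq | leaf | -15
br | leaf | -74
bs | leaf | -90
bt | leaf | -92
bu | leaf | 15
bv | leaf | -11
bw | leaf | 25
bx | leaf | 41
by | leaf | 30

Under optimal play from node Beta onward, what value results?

60

t (MAX): max(73, 44, -37) = 73
u (MAX): max(83, 25) = 83
v (MAX): max(60, -78, -36) = 60
d (MIN): min(73, 83, 60) = 60
w (MAX): max(-27, -72, -15) = -15
x (MAX): max(-74, -90, -92) = -74
e (MIN): min(-15, -74) = -74
y (MAX): max(15, -11) = 15
z (MAX): max(25, 41, 30) = 41
f (MIN): min(15, 41) = 15
Beta (MAX): max(60, -74, 15) = 60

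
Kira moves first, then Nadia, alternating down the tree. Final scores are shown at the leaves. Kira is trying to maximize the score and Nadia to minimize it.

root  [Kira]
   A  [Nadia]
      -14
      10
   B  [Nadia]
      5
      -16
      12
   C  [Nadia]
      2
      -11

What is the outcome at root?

-11

A (Nadia): min(-14, 10) = -14
B (Nadia): min(5, -16, 12) = -16
C (Nadia): min(2, -11) = -11
root (Kira): max(-14, -16, -11) = -11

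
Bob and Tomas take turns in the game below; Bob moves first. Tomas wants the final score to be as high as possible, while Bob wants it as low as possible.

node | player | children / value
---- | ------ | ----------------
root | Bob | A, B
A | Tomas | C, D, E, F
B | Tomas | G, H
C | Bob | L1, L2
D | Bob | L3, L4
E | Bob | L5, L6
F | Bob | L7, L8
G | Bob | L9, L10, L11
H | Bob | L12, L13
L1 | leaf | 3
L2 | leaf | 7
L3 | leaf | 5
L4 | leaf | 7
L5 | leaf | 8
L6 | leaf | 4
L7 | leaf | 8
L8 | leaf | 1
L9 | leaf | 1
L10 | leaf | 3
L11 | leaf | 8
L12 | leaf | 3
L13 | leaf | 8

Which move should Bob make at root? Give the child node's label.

C (Bob): min(3, 7) = 3
D (Bob): min(5, 7) = 5
E (Bob): min(8, 4) = 4
F (Bob): min(8, 1) = 1
A (Tomas): max(3, 5, 4, 1) = 5
G (Bob): min(1, 3, 8) = 1
H (Bob): min(3, 8) = 3
B (Tomas): max(1, 3) = 3
root (Bob): min(5, 3) = 3
Bob at root wants the lowest of {A=5, B=3}, so chooses B.

B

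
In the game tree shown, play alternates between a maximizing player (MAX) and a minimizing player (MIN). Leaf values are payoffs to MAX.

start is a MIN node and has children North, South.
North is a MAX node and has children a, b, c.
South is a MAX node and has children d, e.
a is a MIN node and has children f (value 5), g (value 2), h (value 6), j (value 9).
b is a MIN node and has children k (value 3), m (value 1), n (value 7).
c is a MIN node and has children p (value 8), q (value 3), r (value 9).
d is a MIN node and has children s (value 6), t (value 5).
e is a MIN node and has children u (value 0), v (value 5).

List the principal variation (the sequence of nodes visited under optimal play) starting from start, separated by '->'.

start -> North -> c -> q

a (MIN): min(5, 2, 6, 9) = 2
b (MIN): min(3, 1, 7) = 1
c (MIN): min(8, 3, 9) = 3
North (MAX): max(2, 1, 3) = 3
d (MIN): min(6, 5) = 5
e (MIN): min(0, 5) = 0
South (MAX): max(5, 0) = 5
start (MIN): min(3, 5) = 3
At start, MIN picks North (lowest: 3).
At North, MAX picks c (highest: 3).
At c, MIN picks q (lowest: 3).
Terminal value 3.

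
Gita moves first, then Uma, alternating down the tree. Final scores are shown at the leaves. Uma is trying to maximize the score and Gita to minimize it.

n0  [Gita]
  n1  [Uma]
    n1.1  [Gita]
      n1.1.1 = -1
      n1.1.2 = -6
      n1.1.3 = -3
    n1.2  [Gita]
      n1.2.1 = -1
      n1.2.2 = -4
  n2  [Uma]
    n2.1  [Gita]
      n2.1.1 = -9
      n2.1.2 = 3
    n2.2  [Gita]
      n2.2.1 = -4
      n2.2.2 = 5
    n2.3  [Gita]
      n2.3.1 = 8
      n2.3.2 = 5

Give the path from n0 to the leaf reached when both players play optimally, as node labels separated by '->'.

n1.1 (Gita): min(-1, -6, -3) = -6
n1.2 (Gita): min(-1, -4) = -4
n1 (Uma): max(-6, -4) = -4
n2.1 (Gita): min(-9, 3) = -9
n2.2 (Gita): min(-4, 5) = -4
n2.3 (Gita): min(8, 5) = 5
n2 (Uma): max(-9, -4, 5) = 5
n0 (Gita): min(-4, 5) = -4
At n0, Gita picks n1 (lowest: -4).
At n1, Uma picks n1.2 (highest: -4).
At n1.2, Gita picks n1.2.2 (lowest: -4).
Terminal value -4.

n0 -> n1 -> n1.2 -> n1.2.2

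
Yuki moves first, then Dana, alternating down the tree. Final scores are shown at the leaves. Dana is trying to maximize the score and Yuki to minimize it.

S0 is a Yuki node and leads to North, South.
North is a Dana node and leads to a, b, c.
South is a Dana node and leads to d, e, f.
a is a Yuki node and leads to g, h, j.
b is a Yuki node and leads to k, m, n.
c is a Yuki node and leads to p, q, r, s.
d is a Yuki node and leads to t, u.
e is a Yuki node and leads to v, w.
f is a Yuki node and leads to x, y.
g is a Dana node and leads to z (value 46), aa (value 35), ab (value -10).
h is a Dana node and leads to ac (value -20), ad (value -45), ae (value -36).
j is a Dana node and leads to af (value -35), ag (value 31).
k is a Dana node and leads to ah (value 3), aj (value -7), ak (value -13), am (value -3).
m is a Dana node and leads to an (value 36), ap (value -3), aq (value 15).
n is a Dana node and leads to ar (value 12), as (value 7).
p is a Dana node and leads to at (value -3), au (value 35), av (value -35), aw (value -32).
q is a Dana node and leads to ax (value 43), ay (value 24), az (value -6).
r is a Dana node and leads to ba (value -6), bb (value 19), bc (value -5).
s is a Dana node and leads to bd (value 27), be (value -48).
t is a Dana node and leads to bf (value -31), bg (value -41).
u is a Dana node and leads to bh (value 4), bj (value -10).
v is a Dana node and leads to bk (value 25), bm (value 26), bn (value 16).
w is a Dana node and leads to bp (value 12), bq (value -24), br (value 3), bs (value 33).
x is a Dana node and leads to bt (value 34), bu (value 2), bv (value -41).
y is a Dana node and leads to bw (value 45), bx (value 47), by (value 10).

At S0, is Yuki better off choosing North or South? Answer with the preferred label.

g (Dana): max(46, 35, -10) = 46
h (Dana): max(-20, -45, -36) = -20
j (Dana): max(-35, 31) = 31
a (Yuki): min(46, -20, 31) = -20
k (Dana): max(3, -7, -13, -3) = 3
m (Dana): max(36, -3, 15) = 36
n (Dana): max(12, 7) = 12
b (Yuki): min(3, 36, 12) = 3
p (Dana): max(-3, 35, -35, -32) = 35
q (Dana): max(43, 24, -6) = 43
r (Dana): max(-6, 19, -5) = 19
s (Dana): max(27, -48) = 27
c (Yuki): min(35, 43, 19, 27) = 19
North (Dana): max(-20, 3, 19) = 19
t (Dana): max(-31, -41) = -31
u (Dana): max(4, -10) = 4
d (Yuki): min(-31, 4) = -31
v (Dana): max(25, 26, 16) = 26
w (Dana): max(12, -24, 3, 33) = 33
e (Yuki): min(26, 33) = 26
x (Dana): max(34, 2, -41) = 34
y (Dana): max(45, 47, 10) = 47
f (Yuki): min(34, 47) = 34
South (Dana): max(-31, 26, 34) = 34
Yuki prefers the lower value; North=19, South=34. North is better since 19 < 34.

North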